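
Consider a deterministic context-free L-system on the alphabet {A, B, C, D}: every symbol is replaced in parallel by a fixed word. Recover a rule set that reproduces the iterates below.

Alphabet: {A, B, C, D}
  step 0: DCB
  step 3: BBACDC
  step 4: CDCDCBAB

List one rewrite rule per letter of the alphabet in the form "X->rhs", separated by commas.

  step 3 ⇒ step 4: BBACDC ⇒ CD·CD·C·B·A·B
    A ↦ C
    B ↦ CD
    C ↦ B
    D ↦ A

A->C, B->CD, C->B, D->A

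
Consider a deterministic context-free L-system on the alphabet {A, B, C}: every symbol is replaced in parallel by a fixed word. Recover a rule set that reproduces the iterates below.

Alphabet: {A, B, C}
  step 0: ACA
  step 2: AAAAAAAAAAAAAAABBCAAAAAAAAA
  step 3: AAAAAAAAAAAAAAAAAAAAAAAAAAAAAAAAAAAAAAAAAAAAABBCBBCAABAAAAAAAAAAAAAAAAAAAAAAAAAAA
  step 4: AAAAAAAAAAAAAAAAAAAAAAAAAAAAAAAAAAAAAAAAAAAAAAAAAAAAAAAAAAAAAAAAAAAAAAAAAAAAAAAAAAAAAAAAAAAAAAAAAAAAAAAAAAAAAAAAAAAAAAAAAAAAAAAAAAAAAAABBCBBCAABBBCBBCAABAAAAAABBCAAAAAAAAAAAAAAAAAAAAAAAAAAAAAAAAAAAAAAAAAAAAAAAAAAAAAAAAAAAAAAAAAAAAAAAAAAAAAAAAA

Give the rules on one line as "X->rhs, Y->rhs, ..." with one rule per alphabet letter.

A->AAA, B->BBC, C->AAB

  step 3 ⇒ step 4: AAAAAAAAAAAAAAAAAAAAAAAAAAAAAAAAAAAAAAAAAAAAABBCBBCAABAAAAAAAAAAAAAAAAAAAAAAAAAAA ⇒ AAA·AAA·AAA·AAA·AAA·AAA·AAA·AAA·AAA·AAA·AAA·AAA·AAA·AAA·AAA·AAA·AAA·AAA·AAA·AAA·AAA·AAA·AAA·AAA·AAA·AAA·AAA·AAA·AAA·AAA·AAA·AAA·AAA·AAA·AAA·AAA·AAA·AAA·AAA·AAA·AAA·AAA·AAA·AAA·AAA·BBC·BBC·AAB·BBC·BBC·AAB·AAA·AAA·BBC·AAA·AAA·AAA·AAA·AAA·AAA·AAA·AAA·AAA·AAA·AAA·AAA·AAA·AAA·AAA·AAA·AAA·AAA·AAA·AAA·AAA·AAA·AAA·AAA·AAA·AAA·AAA
    A ↦ AAA
    B ↦ BBC
    C ↦ AAB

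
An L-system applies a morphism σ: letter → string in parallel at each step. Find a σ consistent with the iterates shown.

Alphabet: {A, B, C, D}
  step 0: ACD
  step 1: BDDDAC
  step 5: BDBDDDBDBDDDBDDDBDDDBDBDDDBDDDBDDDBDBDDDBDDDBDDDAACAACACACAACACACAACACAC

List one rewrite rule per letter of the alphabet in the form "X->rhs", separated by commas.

  step 0 ⇒ step 1: ACD ⇒ BD·DD·AC
    A ↦ BD
    C ↦ DD
    D ↦ AC
    B ↦ A  (constrained at step 1)

A->BD, B->A, C->DD, D->AC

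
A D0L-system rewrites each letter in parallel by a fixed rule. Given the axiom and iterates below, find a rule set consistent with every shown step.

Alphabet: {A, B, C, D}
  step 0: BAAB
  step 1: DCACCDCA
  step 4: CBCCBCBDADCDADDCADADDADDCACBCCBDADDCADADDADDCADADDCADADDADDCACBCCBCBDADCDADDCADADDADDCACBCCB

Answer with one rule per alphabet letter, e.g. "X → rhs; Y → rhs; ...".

A->C, B->DCA, C->DAD, D->CB

  step 0 ⇒ step 1: BAAB ⇒ DCA·C·C·DCA
    A ↦ C
    B ↦ DCA
    C ↦ DAD  (constrained at step 1)
    D ↦ CB  (constrained at step 1)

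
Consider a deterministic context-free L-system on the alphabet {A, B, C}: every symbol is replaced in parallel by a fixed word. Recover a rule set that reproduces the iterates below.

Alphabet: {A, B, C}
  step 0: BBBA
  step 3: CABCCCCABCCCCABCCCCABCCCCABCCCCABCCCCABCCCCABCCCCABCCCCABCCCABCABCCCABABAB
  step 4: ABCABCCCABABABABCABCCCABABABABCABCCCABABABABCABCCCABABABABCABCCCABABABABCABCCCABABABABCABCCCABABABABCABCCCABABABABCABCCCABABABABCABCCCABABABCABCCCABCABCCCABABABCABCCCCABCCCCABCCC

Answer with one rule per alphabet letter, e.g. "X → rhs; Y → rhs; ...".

A->CAB, B->CCC, C->AB

  step 3 ⇒ step 4: CABCCCCABCCCCABCCCCABCCCCABCCCCABCCCCABCCCCABCCCCABCCCCABCCCABCABCCCABABAB ⇒ AB·CAB·CCC·AB·AB·AB·AB·CAB·CCC·AB·AB·AB·AB·CAB·CCC·AB·AB·AB·AB·CAB·CCC·AB·AB·AB·AB·CAB·CCC·AB·AB·AB·AB·CAB·CCC·AB·AB·AB·AB·CAB·CCC·AB·AB·AB·AB·CAB·CCC·AB·AB·AB·AB·CAB·CCC·AB·AB·AB·AB·CAB·CCC·AB·AB·AB·CAB·CCC·AB·CAB·CCC·AB·AB·AB·CAB·CCC·CAB·CCC·CAB·CCC
    A ↦ CAB
    B ↦ CCC
    C ↦ AB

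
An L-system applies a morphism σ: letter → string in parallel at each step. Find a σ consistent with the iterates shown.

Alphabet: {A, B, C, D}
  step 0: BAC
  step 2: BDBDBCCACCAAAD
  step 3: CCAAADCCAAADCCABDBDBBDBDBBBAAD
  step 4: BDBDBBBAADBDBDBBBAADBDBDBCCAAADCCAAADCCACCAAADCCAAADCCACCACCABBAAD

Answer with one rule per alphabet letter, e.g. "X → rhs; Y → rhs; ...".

  step 3 ⇒ step 4: CCAAADCCAAADCCABDBDBBDBDBBBAAD ⇒ BD·BD·B·B·B·AAD·BD·BD·B·B·B·AAD·BD·BD·B·CCA·AAD·CCA·AAD·CCA·CCA·AAD·CCA·AAD·CCA·CCA·CCA·B·B·AAD
    A ↦ B
    B ↦ CCA
    C ↦ BD
    D ↦ AAD

A->B, B->CCA, C->BD, D->AAD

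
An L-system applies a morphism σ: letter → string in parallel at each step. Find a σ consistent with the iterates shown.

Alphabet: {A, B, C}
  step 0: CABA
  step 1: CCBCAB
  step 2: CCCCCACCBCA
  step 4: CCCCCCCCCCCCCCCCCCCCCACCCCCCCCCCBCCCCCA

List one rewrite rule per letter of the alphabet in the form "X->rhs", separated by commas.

A->B, B->CA, C->CC

  step 1 ⇒ step 2: CCBCAB ⇒ CC·CC·CA·CC·B·CA
    A ↦ B
    B ↦ CA
    C ↦ CC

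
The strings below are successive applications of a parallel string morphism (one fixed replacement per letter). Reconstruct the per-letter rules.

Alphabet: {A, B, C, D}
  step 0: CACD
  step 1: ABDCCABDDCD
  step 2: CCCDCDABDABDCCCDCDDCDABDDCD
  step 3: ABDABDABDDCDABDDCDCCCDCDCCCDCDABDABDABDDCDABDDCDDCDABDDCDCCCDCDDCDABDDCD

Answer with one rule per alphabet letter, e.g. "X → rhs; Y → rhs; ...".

A->CC, B->C, C->ABD, D->DCD

  step 2 ⇒ step 3: CCCDCDABDABDCCCDCDDCDABDDCD ⇒ ABD·ABD·ABD·DCD·ABD·DCD·CC·C·DCD·CC·C·DCD·ABD·ABD·ABD·DCD·ABD·DCD·DCD·ABD·DCD·CC·C·DCD·DCD·ABD·DCD
    A ↦ CC
    B ↦ C
    C ↦ ABD
    D ↦ DCD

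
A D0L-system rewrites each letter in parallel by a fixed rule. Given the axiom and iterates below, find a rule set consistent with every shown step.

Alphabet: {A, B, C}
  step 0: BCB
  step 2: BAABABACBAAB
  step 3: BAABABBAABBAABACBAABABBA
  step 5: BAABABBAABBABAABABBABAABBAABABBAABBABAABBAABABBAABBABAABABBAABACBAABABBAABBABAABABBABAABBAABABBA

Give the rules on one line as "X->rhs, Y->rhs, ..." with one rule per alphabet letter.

A->AB, B->BA, C->AC

  step 2 ⇒ step 3: BAABABACBAAB ⇒ BA·AB·AB·BA·AB·BA·AB·AC·BA·AB·AB·BA
    A ↦ AB
    B ↦ BA
    C ↦ AC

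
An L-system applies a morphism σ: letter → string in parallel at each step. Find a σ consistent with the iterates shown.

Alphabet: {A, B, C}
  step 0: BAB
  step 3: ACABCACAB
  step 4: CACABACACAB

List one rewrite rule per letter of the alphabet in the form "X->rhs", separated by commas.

A->C, B->AB, C->A

  step 3 ⇒ step 4: ACABCACAB ⇒ C·A·C·AB·A·C·A·C·AB
    A ↦ C
    B ↦ AB
    C ↦ A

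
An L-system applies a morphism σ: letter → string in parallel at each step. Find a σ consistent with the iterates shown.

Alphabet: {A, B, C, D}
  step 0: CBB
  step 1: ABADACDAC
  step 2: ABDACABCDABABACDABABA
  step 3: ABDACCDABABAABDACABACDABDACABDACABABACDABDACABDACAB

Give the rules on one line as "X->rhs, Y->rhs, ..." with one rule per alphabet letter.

A->AB, B->DAC, C->ABA, D->CD

  step 2 ⇒ step 3: ABDACABCDABABACDABABA ⇒ AB·DAC·CD·AB·ABA·AB·DAC·ABA·CD·AB·DAC·AB·DAC·AB·ABA·CD·AB·DAC·AB·DAC·AB
    A ↦ AB
    B ↦ DAC
    C ↦ ABA
    D ↦ CD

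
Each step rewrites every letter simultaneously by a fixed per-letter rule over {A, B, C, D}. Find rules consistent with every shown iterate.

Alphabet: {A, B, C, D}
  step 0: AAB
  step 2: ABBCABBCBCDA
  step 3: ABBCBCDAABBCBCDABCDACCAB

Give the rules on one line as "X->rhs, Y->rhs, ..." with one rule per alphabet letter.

A->AB, B->BC, C->DA, D->CC

  step 2 ⇒ step 3: ABBCABBCBCDA ⇒ AB·BC·BC·DA·AB·BC·BC·DA·BC·DA·CC·AB
    A ↦ AB
    B ↦ BC
    C ↦ DA
    D ↦ CC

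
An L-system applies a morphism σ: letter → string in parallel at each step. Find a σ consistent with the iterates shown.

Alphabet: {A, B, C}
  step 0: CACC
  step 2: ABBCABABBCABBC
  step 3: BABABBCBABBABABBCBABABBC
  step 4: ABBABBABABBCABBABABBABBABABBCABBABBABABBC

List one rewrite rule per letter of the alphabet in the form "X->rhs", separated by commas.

  step 3 ⇒ step 4: BABABBCBABBABABBCBABABBC ⇒ AB·B·AB·B·AB·AB·BC·AB·B·AB·AB·B·AB·B·AB·AB·BC·AB·B·AB·B·AB·AB·BC
    A ↦ B
    B ↦ AB
    C ↦ BC

A->B, B->AB, C->BC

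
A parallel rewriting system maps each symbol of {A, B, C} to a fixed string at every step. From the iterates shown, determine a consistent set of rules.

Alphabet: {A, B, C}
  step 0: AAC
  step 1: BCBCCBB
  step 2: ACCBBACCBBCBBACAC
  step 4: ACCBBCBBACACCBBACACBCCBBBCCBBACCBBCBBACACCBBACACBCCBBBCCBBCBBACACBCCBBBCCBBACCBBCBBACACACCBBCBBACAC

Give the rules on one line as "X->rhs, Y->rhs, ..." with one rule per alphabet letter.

  step 1 ⇒ step 2: BCBCCBB ⇒ AC·CBB·AC·CBB·CBB·AC·AC
    B ↦ AC
    C ↦ CBB
  step 0 ⇒ step 1: AAC ⇒ BC·BC·CBB
    A ↦ BC

A->BC, B->AC, C->CBB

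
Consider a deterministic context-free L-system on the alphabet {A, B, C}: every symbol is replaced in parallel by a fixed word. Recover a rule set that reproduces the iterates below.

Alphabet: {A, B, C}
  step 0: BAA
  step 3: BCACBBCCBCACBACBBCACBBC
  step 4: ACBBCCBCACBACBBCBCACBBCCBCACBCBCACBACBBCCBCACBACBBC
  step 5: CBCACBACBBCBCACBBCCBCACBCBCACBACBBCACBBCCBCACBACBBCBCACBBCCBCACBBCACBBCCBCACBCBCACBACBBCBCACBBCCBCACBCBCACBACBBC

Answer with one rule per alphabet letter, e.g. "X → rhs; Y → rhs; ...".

  step 4 ⇒ step 5: ACBBCCBCACBACBBCBCACBBCCBCACBCBCACBACBBCCBCACBACBBC ⇒ C·BC·ACB·ACB·BC·BC·ACB·BC·C·BC·ACB·C·BC·ACB·ACB·BC·ACB·BC·C·BC·ACB·ACB·BC·BC·ACB·BC·C·BC·ACB·BC·ACB·BC·C·BC·ACB·C·BC·ACB·ACB·BC·BC·ACB·BC·C·BC·ACB·C·BC·ACB·ACB·BC
    A ↦ C
    B ↦ ACB
    C ↦ BC

A->C, B->ACB, C->BC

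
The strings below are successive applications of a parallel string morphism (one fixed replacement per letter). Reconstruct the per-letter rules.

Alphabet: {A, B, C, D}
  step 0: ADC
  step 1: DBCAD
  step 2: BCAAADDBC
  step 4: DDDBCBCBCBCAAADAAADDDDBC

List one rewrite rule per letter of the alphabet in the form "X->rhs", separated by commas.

A->D, B->AA, C->AD, D->BC

  step 1 ⇒ step 2: DBCAD ⇒ BC·AA·AD·D·BC
    A ↦ D
    B ↦ AA
    C ↦ AD
    D ↦ BC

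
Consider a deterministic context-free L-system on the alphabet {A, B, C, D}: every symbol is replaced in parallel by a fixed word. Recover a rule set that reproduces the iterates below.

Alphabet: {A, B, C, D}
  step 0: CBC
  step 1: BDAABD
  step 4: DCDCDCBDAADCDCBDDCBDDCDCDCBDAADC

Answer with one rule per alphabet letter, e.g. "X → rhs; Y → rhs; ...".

  step 0 ⇒ step 1: CBC ⇒ BD·AA·BD
    B ↦ AA
    C ↦ BD
    A ↦ D  (constrained at step 1)
    D ↦ DC  (constrained at step 1)

A->D, B->AA, C->BD, D->DC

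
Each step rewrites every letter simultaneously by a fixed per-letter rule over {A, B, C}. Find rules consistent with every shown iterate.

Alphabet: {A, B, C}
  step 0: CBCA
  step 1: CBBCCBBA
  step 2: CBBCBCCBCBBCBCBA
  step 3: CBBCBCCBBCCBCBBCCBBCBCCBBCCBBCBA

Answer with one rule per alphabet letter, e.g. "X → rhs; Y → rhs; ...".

A->BA, B->BC, C->CB

  step 2 ⇒ step 3: CBBCBCCBCBBCBCBA ⇒ CB·BC·BC·CB·BC·CB·CB·BC·CB·BC·BC·CB·BC·CB·BC·BA
    A ↦ BA
    B ↦ BC
    C ↦ CB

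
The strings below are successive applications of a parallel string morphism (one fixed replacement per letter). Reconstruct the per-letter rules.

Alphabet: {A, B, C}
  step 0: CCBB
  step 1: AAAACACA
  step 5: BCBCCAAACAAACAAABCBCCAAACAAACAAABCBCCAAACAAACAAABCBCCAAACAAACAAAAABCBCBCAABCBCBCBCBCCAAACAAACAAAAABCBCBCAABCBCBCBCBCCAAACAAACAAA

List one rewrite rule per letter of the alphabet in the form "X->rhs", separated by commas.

A->BC, B->CA, C->AA

  step 0 ⇒ step 1: CCBB ⇒ AA·AA·CA·CA
    B ↦ CA
    C ↦ AA
    A ↦ BC  (constrained at step 1)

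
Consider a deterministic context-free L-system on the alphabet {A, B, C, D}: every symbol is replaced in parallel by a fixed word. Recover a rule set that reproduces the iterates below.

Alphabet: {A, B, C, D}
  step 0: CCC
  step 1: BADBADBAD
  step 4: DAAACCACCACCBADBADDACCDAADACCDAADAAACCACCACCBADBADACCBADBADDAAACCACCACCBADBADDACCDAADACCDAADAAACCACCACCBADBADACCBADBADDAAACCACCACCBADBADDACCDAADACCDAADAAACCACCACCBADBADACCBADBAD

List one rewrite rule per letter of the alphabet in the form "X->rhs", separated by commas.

  step 0 ⇒ step 1: CCC ⇒ BAD·BAD·BAD
    C ↦ BAD
    A ↦ ACC  (constrained at step 1)
    B ↦ D  (constrained at step 1)
    D ↦ DAA  (constrained at step 1)

A->ACC, B->D, C->BAD, D->DAA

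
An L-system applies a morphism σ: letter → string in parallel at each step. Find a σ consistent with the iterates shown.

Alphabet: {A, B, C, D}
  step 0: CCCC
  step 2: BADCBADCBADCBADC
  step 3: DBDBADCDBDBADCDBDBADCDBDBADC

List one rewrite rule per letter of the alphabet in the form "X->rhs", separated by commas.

  step 2 ⇒ step 3: BADCBADCBADCBADC ⇒ D·BD·BA·DC·D·BD·BA·DC·D·BD·BA·DC·D·BD·BA·DC
    A ↦ BD
    B ↦ D
    C ↦ DC
    D ↦ BA

A->BD, B->D, C->DC, D->BA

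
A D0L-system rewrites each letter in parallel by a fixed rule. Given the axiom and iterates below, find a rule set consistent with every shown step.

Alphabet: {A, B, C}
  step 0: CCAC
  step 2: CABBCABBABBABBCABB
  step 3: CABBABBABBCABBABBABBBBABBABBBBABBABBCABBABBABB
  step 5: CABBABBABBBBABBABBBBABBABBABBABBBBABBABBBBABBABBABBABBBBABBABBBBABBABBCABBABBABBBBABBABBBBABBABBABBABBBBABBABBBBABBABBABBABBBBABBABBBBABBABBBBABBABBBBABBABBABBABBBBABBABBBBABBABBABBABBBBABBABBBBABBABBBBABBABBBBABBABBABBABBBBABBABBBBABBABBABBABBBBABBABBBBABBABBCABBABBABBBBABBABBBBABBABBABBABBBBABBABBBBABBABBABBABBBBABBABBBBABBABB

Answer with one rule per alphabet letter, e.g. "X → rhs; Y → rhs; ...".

  step 2 ⇒ step 3: CABBCABBABBABBCABB ⇒ CA·BB·ABB·ABB·CA·BB·ABB·ABB·BB·ABB·ABB·BB·ABB·ABB·CA·BB·ABB·ABB
    A ↦ BB
    B ↦ ABB
    C ↦ CA

A->BB, B->ABB, C->CA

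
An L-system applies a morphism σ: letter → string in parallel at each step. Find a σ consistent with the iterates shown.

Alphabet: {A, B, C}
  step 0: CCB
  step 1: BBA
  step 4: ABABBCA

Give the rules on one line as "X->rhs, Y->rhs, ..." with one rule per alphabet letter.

  step 0 ⇒ step 1: CCB ⇒ B·B·A
    B ↦ A
    C ↦ B
    A ↦ BC  (constrained at step 1)

A->BC, B->A, C->B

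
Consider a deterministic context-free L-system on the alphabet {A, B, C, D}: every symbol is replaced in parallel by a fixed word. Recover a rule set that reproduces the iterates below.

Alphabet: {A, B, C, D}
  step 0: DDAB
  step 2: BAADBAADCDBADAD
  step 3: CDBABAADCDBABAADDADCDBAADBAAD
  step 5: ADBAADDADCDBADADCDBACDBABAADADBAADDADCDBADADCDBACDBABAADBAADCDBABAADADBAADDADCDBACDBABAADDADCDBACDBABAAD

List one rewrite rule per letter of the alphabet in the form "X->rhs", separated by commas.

A->BA, B->CD, C->D, D->AD

  step 2 ⇒ step 3: BAADBAADCDBADAD ⇒ CD·BA·BA·AD·CD·BA·BA·AD·D·AD·CD·BA·AD·BA·AD
    A ↦ BA
    B ↦ CD
    C ↦ D
    D ↦ AD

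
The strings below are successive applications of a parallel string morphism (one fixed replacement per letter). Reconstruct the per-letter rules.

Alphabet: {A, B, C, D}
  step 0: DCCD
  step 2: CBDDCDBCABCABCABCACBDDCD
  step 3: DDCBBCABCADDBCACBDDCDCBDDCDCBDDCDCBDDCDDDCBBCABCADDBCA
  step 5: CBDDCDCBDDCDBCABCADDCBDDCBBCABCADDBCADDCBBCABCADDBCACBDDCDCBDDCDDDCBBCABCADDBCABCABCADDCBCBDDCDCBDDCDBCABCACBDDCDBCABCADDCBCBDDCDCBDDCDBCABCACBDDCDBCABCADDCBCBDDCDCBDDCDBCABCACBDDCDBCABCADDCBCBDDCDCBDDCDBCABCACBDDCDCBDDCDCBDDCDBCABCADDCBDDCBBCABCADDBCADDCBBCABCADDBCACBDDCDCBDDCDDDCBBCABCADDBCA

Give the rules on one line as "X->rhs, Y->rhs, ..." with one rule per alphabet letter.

  step 2 ⇒ step 3: CBDDCDBCABCABCABCACBDDCD ⇒ DD·CB·BCA·BCA·DD·BCA·CB·DD·CD·CB·DD·CD·CB·DD·CD·CB·DD·CD·DD·CB·BCA·BCA·DD·BCA
    A ↦ CD
    B ↦ CB
    C ↦ DD
    D ↦ BCA

A->CD, B->CB, C->DD, D->BCA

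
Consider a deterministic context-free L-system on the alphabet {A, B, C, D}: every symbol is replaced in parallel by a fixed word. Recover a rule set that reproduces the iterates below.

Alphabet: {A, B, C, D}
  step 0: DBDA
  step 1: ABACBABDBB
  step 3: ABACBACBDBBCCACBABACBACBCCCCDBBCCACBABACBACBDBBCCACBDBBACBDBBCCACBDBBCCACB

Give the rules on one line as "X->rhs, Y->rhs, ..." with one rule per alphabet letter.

A->DBB, B->ACB, C->CC, D->AB

  step 0 ⇒ step 1: DBDA ⇒ AB·ACB·AB·DBB
    A ↦ DBB
    B ↦ ACB
    D ↦ AB
    C ↦ CC  (constrained at step 1)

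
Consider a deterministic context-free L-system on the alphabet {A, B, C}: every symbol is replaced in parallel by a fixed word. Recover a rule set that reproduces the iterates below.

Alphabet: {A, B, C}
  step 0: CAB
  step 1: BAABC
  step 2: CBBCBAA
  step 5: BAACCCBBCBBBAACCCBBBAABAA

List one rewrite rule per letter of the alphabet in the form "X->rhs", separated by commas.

A->B, B->C, C->BAA

  step 1 ⇒ step 2: BAABC ⇒ C·B·B·C·BAA
    A ↦ B
    B ↦ C
    C ↦ BAA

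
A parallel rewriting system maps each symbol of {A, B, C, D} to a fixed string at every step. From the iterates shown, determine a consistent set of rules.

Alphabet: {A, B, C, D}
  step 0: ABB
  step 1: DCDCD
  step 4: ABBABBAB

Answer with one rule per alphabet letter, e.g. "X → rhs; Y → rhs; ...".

A->D, B->CD, C->A, D->B

  step 0 ⇒ step 1: ABB ⇒ D·CD·CD
    A ↦ D
    B ↦ CD
    C ↦ A  (constrained at step 1)
    D ↦ B  (constrained at step 1)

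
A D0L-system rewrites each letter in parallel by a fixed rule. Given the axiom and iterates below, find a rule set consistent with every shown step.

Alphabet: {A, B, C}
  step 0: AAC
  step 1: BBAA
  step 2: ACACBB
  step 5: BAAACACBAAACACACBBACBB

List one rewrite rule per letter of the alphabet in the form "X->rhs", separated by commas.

  step 1 ⇒ step 2: BBAA ⇒ AC·AC·B·B
    A ↦ B
    B ↦ AC
  step 0 ⇒ step 1: AAC ⇒ B·B·AA
    C ↦ AA

A->B, B->AC, C->AA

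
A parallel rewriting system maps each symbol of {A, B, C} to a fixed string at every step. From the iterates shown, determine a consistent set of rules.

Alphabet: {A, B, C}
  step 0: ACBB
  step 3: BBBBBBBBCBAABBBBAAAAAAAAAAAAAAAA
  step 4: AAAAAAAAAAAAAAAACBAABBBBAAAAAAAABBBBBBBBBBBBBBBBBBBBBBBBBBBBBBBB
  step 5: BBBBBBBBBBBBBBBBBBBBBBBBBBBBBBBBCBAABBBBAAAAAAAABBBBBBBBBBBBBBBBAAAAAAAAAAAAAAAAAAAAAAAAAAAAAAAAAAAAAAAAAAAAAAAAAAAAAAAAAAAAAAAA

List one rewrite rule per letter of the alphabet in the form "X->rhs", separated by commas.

A->BB, B->AA, C->CB

  step 4 ⇒ step 5: AAAAAAAAAAAAAAAACBAABBBBAAAAAAAABBBBBBBBBBBBBBBBBBBBBBBBBBBBBBBB ⇒ BB·BB·BB·BB·BB·BB·BB·BB·BB·BB·BB·BB·BB·BB·BB·BB·CB·AA·BB·BB·AA·AA·AA·AA·BB·BB·BB·BB·BB·BB·BB·BB·AA·AA·AA·AA·AA·AA·AA·AA·AA·AA·AA·AA·AA·AA·AA·AA·AA·AA·AA·AA·AA·AA·AA·AA·AA·AA·AA·AA·AA·AA·AA·AA
    A ↦ BB
    B ↦ AA
    C ↦ CB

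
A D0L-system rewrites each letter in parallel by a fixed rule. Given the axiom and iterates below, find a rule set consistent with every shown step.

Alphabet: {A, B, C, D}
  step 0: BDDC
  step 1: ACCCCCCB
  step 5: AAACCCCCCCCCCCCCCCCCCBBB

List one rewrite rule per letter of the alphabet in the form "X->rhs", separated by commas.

A->D, B->A, C->B, D->CCC

  step 0 ⇒ step 1: BDDC ⇒ A·CCC·CCC·B
    B ↦ A
    C ↦ B
    D ↦ CCC
    A ↦ D  (constrained at step 1)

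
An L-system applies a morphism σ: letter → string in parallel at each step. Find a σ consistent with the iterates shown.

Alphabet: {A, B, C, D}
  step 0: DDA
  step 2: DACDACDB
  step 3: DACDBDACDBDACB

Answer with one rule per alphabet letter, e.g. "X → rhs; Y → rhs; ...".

A->C, B->CB, C->DB, D->DA

  step 2 ⇒ step 3: DACDACDB ⇒ DA·C·DB·DA·C·DB·DA·CB
    A ↦ C
    B ↦ CB
    C ↦ DB
    D ↦ DA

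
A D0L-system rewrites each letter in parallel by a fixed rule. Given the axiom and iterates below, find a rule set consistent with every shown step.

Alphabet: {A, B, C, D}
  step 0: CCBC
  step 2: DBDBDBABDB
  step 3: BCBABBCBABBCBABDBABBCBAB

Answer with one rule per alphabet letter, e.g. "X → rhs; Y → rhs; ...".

  step 2 ⇒ step 3: DBDBDBABDB ⇒ BCB·AB·BCB·AB·BCB·AB·DB·AB·BCB·AB
    A ↦ DB
    B ↦ AB
    D ↦ BCB
    C ↦ A  (constrained at step 0)

A->DB, B->AB, C->A, D->BCB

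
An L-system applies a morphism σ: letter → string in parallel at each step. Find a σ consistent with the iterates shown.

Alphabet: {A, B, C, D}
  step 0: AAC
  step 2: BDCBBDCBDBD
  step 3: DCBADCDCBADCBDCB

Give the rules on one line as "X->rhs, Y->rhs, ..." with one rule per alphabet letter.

  step 2 ⇒ step 3: BDCBBDCBDBD ⇒ DC·B·A·DC·DC·B·A·DC·B·DC·B
    B ↦ DC
    C ↦ A
    D ↦ B
    A ↦ DBD  (constrained at step 0)

A->DBD, B->DC, C->A, D->B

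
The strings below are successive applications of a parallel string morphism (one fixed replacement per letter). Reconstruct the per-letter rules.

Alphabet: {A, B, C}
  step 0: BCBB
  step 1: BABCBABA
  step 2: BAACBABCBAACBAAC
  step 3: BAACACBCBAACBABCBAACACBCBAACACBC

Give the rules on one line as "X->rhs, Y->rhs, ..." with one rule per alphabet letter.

  step 2 ⇒ step 3: BAACBABCBAACBAAC ⇒ BA·AC·AC·BC·BA·AC·BA·BC·BA·AC·AC·BC·BA·AC·AC·BC
    A ↦ AC
    B ↦ BA
    C ↦ BC

A->AC, B->BA, C->BC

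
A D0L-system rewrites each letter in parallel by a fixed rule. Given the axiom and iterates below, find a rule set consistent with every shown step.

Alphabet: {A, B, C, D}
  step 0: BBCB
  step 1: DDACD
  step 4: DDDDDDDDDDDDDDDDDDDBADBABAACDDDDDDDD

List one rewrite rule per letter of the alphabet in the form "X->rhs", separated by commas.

A->BA, B->D, C->AC, D->DD

  step 0 ⇒ step 1: BBCB ⇒ D·D·AC·D
    B ↦ D
    C ↦ AC
    A ↦ BA  (constrained at step 1)
    D ↦ DD  (constrained at step 1)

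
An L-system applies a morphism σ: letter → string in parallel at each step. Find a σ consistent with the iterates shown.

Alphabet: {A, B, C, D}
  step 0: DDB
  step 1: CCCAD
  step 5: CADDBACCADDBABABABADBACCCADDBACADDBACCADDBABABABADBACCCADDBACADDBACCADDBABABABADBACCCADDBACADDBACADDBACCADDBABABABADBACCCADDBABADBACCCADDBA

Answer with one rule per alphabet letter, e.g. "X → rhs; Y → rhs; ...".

A->DBA, B->CAD, C->BA, D->C

  step 0 ⇒ step 1: DDB ⇒ C·C·CAD
    B ↦ CAD
    D ↦ C
    A ↦ DBA  (constrained at step 1)
    C ↦ BA  (constrained at step 1)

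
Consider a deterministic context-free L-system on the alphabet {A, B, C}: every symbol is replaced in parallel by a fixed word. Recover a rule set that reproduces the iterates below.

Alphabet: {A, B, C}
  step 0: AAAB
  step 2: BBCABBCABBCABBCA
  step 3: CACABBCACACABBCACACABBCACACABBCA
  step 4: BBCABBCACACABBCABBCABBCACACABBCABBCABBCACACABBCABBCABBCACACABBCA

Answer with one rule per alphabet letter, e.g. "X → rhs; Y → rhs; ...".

  step 3 ⇒ step 4: CACABBCACACABBCACACABBCACACABBCA ⇒ BB·CA·BB·CA·CA·CA·BB·CA·BB·CA·BB·CA·CA·CA·BB·CA·BB·CA·BB·CA·CA·CA·BB·CA·BB·CA·BB·CA·CA·CA·BB·CA
    A ↦ CA
    B ↦ CA
    C ↦ BB

A->CA, B->CA, C->BB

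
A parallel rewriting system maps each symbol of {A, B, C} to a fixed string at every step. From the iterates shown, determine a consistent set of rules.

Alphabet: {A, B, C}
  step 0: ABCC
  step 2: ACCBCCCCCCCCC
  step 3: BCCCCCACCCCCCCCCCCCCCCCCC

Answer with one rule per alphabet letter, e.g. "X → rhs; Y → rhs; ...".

A->BC, B->A, C->CC

  step 2 ⇒ step 3: ACCBCCCCCCCCC ⇒ BC·CC·CC·A·CC·CC·CC·CC·CC·CC·CC·CC·CC
    A ↦ BC
    B ↦ A
    C ↦ CC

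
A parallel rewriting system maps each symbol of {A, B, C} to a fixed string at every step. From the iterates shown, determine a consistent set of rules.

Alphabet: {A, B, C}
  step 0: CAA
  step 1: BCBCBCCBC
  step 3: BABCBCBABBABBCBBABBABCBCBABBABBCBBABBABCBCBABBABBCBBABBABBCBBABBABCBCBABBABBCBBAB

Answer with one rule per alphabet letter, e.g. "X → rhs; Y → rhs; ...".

  step 0 ⇒ step 1: CAA ⇒ BCB·CBC·CBC
    A ↦ CBC
    C ↦ BCB
    B ↦ BAB  (constrained at step 1)

A->CBC, B->BAB, C->BCB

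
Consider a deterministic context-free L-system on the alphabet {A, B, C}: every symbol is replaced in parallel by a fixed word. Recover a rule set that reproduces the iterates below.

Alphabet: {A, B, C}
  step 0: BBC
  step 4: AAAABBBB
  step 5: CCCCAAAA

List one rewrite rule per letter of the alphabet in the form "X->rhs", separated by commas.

  step 4 ⇒ step 5: AAAABBBB ⇒ C·C·C·C·A·A·A·A
    A ↦ C
    B ↦ A
    C ↦ BB  (constrained at step 0)

A->C, B->A, C->BB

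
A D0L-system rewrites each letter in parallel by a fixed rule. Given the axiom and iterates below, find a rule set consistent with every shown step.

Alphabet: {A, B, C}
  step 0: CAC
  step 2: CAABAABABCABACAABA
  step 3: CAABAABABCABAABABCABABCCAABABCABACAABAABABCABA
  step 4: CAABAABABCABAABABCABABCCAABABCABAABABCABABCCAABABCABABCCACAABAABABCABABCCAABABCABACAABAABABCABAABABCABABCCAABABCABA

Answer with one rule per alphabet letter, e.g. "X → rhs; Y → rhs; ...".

A->ABA, B->BC, C->CA

  step 3 ⇒ step 4: CAABAABABCABAABABCABABCCAABABCABACAABAABABCABA ⇒ CA·ABA·ABA·BC·ABA·ABA·BC·ABA·BC·CA·ABA·BC·ABA·ABA·BC·ABA·BC·CA·ABA·BC·ABA·BC·CA·CA·ABA·ABA·BC·ABA·BC·CA·ABA·BC·ABA·CA·ABA·ABA·BC·ABA·ABA·BC·ABA·BC·CA·ABA·BC·ABA
    A ↦ ABA
    B ↦ BC
    C ↦ CA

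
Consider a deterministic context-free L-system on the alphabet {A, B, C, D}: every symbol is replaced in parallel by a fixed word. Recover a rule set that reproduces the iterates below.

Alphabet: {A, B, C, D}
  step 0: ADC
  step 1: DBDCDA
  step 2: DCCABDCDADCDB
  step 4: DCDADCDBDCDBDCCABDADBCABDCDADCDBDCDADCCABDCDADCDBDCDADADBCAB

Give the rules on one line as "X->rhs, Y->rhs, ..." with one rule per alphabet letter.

A->DB, B->CAB, C->DA, D->DC

  step 1 ⇒ step 2: DBDCDA ⇒ DC·CAB·DC·DA·DC·DB
    A ↦ DB
    B ↦ CAB
    C ↦ DA
    D ↦ DC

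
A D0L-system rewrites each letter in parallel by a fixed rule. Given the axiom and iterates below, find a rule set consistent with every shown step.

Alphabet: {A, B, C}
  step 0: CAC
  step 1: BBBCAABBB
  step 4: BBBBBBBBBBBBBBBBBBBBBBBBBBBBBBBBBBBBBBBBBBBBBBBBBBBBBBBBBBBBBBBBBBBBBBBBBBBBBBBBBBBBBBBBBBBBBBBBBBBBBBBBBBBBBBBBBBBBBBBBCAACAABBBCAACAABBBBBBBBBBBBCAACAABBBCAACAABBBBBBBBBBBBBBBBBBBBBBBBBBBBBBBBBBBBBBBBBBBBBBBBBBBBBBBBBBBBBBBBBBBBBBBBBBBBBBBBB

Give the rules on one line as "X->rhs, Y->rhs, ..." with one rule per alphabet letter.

A->CAA, B->BBB, C->BBB

  step 0 ⇒ step 1: CAC ⇒ BBB·CAA·BBB
    A ↦ CAA
    C ↦ BBB
    B ↦ BBB  (constrained at step 1)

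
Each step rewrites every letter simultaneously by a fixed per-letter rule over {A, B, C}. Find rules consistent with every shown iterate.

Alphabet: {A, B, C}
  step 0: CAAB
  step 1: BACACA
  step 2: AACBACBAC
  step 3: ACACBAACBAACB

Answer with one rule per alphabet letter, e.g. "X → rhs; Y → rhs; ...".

A->AC, B->A, C->B

  step 2 ⇒ step 3: AACBACBAC ⇒ AC·AC·B·A·AC·B·A·AC·B
    A ↦ AC
    B ↦ A
    C ↦ B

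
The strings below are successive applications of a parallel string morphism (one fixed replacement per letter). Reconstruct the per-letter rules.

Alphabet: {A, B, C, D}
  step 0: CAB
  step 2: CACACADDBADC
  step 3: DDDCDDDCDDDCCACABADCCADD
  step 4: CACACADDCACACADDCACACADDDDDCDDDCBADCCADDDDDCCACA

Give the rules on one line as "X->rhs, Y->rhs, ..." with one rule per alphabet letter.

A->DC, B->BA, C->DD, D->CA

  step 3 ⇒ step 4: DDDCDDDCDDDCCACABADCCADD ⇒ CA·CA·CA·DD·CA·CA·CA·DD·CA·CA·CA·DD·DD·DC·DD·DC·BA·DC·CA·DD·DD·DC·CA·CA
    A ↦ DC
    B ↦ BA
    C ↦ DD
    D ↦ CA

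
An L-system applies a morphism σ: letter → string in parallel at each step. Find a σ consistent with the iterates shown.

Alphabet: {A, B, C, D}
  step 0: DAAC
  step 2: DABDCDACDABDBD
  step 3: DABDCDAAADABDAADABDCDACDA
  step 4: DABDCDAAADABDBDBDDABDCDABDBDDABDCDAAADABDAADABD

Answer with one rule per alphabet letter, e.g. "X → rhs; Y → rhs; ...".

  step 3 ⇒ step 4: DABDCDAAADABDAADABDCDACDA ⇒ DA·BD·C·DA·AA·DA·BD·BD·BD·DA·BD·C·DA·BD·BD·DA·BD·C·DA·AA·DA·BD·AA·DA·BD
    A ↦ BD
    B ↦ C
    C ↦ AA
    D ↦ DA

A->BD, B->C, C->AA, D->DA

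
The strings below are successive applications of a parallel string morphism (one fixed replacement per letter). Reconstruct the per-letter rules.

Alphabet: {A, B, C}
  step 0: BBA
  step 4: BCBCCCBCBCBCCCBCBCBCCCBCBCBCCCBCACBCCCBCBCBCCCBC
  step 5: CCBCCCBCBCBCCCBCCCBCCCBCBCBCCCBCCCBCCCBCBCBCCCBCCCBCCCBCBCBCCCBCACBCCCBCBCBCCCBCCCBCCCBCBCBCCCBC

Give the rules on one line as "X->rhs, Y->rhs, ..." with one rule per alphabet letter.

  step 4 ⇒ step 5: BCBCCCBCBCBCCCBCBCBCCCBCBCBCCCBCACBCCCBCBCBCCCBC ⇒ CC·BC·CC·BC·BC·BC·CC·BC·CC·BC·CC·BC·BC·BC·CC·BC·CC·BC·CC·BC·BC·BC·CC·BC·CC·BC·CC·BC·BC·BC·CC·BC·AC·BC·CC·BC·BC·BC·CC·BC·CC·BC·CC·BC·BC·BC·CC·BC
    A ↦ AC
    B ↦ CC
    C ↦ BC

A->AC, B->CC, C->BC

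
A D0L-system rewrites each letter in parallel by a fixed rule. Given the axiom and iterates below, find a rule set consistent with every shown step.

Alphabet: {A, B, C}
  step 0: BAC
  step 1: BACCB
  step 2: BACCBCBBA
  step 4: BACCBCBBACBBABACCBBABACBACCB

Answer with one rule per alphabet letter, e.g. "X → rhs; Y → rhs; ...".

A->C, B->BA, C->CB

  step 1 ⇒ step 2: BACCB ⇒ BA·C·CB·CB·BA
    A ↦ C
    B ↦ BA
    C ↦ CB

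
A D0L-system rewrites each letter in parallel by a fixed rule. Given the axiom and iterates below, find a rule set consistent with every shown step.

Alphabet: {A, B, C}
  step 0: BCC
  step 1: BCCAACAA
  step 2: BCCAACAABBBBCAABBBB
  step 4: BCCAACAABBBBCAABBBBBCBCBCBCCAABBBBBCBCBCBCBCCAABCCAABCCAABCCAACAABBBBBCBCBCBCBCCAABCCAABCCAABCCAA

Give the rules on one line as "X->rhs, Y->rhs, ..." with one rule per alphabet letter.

  step 1 ⇒ step 2: BCCAACAA ⇒ BC·CAA·CAA·BB·BB·CAA·BB·BB
    A ↦ BB
    B ↦ BC
    C ↦ CAA

A->BB, B->BC, C->CAA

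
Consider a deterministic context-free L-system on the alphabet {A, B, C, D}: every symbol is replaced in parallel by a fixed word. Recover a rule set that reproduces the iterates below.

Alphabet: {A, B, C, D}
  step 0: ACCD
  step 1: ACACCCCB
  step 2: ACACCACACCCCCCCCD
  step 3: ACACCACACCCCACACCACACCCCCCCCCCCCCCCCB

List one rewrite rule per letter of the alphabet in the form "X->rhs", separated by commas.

A->ACA, B->D, C->CC, D->B

  step 2 ⇒ step 3: ACACCACACCCCCCCCD ⇒ ACA·CC·ACA·CC·CC·ACA·CC·ACA·CC·CC·CC·CC·CC·CC·CC·CC·B
    A ↦ ACA
    C ↦ CC
    D ↦ B
  step 1 ⇒ step 2: ACACCCCB ⇒ ACA·CC·ACA·CC·CC·CC·CC·D
    B ↦ D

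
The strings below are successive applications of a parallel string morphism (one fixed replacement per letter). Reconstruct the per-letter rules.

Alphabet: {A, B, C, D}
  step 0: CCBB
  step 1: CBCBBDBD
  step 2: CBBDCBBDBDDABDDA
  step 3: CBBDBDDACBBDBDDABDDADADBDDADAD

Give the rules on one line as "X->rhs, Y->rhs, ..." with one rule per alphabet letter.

  step 2 ⇒ step 3: CBBDCBBDBDDABDDA ⇒ CB·BD·BD·DA·CB·BD·BD·DA·BD·DA·DA·D·BD·DA·DA·D
    A ↦ D
    B ↦ BD
    C ↦ CB
    D ↦ DA

A->D, B->BD, C->CB, D->DA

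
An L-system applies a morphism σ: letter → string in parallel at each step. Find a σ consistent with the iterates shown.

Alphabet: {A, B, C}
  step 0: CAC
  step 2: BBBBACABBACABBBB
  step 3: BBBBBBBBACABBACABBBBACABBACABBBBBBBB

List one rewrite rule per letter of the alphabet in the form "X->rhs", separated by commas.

A->ACA, B->BB, C->BB

  step 2 ⇒ step 3: BBBBACABBACABBBB ⇒ BB·BB·BB·BB·ACA·BB·ACA·BB·BB·ACA·BB·ACA·BB·BB·BB·BB
    A ↦ ACA
    B ↦ BB
    C ↦ BB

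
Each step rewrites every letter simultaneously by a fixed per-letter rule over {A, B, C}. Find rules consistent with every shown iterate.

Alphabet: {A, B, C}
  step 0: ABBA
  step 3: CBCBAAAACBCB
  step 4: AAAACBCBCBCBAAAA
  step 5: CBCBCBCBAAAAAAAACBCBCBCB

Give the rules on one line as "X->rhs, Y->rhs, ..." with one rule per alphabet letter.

  step 4 ⇒ step 5: AAAACBCBCBCBAAAA ⇒ CB·CB·CB·CB·A·A·A·A·A·A·A·A·CB·CB·CB·CB
    A ↦ CB
    B ↦ A
    C ↦ A

A->CB, B->A, C->A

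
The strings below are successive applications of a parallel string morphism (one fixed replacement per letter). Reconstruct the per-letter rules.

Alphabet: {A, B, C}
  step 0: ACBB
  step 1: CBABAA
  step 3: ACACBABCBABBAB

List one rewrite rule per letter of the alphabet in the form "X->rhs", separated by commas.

  step 0 ⇒ step 1: ACBB ⇒ C·BAB·A·A
    A ↦ C
    B ↦ A
    C ↦ BAB

A->C, B->A, C->BAB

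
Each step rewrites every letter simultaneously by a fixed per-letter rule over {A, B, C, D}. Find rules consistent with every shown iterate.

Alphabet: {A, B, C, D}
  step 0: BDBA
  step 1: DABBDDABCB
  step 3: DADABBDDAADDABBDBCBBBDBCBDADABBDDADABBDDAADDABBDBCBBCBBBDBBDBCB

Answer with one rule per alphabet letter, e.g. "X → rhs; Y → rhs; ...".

A->BCB, B->DA, C->AD, D->BBD

  step 0 ⇒ step 1: BDBA ⇒ DA·BBD·DA·BCB
    A ↦ BCB
    B ↦ DA
    D ↦ BBD
    C ↦ AD  (constrained at step 1)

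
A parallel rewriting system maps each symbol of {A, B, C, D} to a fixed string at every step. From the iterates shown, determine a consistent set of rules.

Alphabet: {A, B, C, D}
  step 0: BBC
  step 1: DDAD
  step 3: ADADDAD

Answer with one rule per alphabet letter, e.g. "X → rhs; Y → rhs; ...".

A->B, B->D, C->AD, D->C

  step 0 ⇒ step 1: BBC ⇒ D·D·AD
    B ↦ D
    C ↦ AD
    A ↦ B  (constrained at step 1)
    D ↦ C  (constrained at step 1)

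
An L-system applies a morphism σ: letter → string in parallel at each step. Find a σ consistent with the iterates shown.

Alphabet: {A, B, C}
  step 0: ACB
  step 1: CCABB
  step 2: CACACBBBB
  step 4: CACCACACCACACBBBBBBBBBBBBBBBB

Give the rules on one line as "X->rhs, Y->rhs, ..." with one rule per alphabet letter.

  step 1 ⇒ step 2: CCABB ⇒ CA·CA·C·BB·BB
    A ↦ C
    B ↦ BB
    C ↦ CA

A->C, B->BB, C->CA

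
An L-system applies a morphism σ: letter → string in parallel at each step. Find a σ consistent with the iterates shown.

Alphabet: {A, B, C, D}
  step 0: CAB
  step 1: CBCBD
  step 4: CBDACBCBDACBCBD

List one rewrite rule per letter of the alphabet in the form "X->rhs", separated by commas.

  step 0 ⇒ step 1: CAB ⇒ CB·CB·D
    A ↦ CB
    B ↦ D
    C ↦ CB
    D ↦ A  (constrained at step 1)

A->CB, B->D, C->CB, D->A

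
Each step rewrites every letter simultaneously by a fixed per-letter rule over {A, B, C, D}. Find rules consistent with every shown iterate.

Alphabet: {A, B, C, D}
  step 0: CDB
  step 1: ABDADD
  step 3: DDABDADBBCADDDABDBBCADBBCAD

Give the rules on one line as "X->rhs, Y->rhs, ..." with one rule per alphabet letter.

  step 0 ⇒ step 1: CDB ⇒ ABD·AD·D
    B ↦ D
    C ↦ ABD
    D ↦ AD
    A ↦ BBC  (constrained at step 1)

A->BBC, B->D, C->ABD, D->AD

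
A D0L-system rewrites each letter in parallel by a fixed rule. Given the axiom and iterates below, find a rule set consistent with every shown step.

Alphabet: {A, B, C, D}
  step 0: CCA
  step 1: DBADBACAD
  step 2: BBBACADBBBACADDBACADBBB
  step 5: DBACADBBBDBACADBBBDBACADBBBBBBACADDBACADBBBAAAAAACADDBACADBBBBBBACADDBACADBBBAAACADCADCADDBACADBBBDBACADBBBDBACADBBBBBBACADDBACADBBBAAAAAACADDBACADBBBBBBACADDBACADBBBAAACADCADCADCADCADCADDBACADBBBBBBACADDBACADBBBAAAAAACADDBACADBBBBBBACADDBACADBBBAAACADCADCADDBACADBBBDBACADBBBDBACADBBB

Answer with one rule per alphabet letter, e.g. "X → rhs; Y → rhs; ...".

A->CAD, B->A, C->DBA, D->BBB

  step 1 ⇒ step 2: DBADBACAD ⇒ BBB·A·CAD·BBB·A·CAD·DBA·CAD·BBB
    A ↦ CAD
    B ↦ A
    C ↦ DBA
    D ↦ BBB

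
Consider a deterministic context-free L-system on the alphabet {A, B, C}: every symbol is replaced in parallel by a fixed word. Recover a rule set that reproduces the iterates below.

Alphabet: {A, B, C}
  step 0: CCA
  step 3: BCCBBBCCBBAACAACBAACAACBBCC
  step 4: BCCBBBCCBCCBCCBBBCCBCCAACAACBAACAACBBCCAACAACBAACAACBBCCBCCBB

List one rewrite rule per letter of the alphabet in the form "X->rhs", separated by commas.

  step 3 ⇒ step 4: BCCBBBCCBBAACAACBAACAACBBCC ⇒ BCC·B·B·BCC·BCC·BCC·B·B·BCC·BCC·AAC·AAC·B·AAC·AAC·B·BCC·AAC·AAC·B·AAC·AAC·B·BCC·BCC·B·B
    A ↦ AAC
    B ↦ BCC
    C ↦ B

A->AAC, B->BCC, C->B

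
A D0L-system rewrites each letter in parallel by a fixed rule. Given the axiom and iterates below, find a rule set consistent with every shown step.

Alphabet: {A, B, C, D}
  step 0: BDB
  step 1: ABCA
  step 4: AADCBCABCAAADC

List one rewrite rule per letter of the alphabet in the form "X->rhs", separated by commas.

  step 0 ⇒ step 1: BDB ⇒ A·BC·A
    B ↦ A
    D ↦ BC
    A ↦ DC  (constrained at step 1)
    C ↦ A  (constrained at step 1)

A->DC, B->A, C->A, D->BC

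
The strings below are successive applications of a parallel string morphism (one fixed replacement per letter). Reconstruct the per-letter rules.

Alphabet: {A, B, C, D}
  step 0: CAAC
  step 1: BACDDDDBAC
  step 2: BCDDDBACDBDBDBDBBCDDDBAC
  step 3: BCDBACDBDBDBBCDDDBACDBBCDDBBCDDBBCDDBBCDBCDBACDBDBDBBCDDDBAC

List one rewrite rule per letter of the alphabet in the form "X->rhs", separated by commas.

A->DD, B->BCD, C->BAC, D->DB

  step 2 ⇒ step 3: BCDDDBACDBDBDBDBBCDDDBAC ⇒ BCD·BAC·DB·DB·DB·BCD·DD·BAC·DB·BCD·DB·BCD·DB·BCD·DB·BCD·BCD·BAC·DB·DB·DB·BCD·DD·BAC
    A ↦ DD
    B ↦ BCD
    C ↦ BAC
    D ↦ DB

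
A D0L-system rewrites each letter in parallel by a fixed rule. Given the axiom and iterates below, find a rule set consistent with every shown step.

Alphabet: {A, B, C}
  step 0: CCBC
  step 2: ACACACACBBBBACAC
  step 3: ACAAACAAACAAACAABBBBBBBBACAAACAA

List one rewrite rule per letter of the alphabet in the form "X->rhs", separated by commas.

A->AC, B->BB, C->AA

  step 2 ⇒ step 3: ACACACACBBBBACAC ⇒ AC·AA·AC·AA·AC·AA·AC·AA·BB·BB·BB·BB·AC·AA·AC·AA
    A ↦ AC
    B ↦ BB
    C ↦ AA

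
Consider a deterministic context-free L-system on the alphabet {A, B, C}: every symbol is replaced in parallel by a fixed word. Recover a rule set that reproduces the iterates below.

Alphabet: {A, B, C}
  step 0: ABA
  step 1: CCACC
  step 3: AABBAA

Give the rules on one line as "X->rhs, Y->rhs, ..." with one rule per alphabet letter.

  step 0 ⇒ step 1: ABA ⇒ CC·A·CC
    A ↦ CC
    B ↦ A
    C ↦ B  (constrained at step 1)

A->CC, B->A, C->B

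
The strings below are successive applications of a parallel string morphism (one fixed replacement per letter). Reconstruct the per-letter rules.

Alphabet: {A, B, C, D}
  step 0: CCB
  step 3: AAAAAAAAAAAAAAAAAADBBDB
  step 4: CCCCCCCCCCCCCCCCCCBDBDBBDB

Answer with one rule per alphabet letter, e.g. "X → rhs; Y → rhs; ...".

  step 3 ⇒ step 4: AAAAAAAAAAAAAAAAAADBBDB ⇒ C·C·C·C·C·C·C·C·C·C·C·C·C·C·C·C·C·C·B·DB·DB·B·DB
    A ↦ C
    B ↦ DB
    D ↦ B
    C ↦ AAA  (constrained at step 0)

A->C, B->DB, C->AAA, D->B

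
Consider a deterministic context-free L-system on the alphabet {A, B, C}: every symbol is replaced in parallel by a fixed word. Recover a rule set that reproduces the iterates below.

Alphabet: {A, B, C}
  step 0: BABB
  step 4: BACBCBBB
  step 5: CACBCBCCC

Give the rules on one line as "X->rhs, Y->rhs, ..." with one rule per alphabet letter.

A->AC, B->C, C->B

  step 4 ⇒ step 5: BACBCBBB ⇒ C·AC·B·C·B·C·C·C
    A ↦ AC
    B ↦ C
    C ↦ B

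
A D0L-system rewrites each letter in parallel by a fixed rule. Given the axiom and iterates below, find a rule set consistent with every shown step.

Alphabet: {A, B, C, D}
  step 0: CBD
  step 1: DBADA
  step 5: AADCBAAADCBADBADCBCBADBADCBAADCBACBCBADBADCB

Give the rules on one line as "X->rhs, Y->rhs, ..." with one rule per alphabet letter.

A->CB, B->AD, C->DB, D->A

  step 0 ⇒ step 1: CBD ⇒ DB·AD·A
    B ↦ AD
    C ↦ DB
    D ↦ A
    A ↦ CB  (constrained at step 1)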